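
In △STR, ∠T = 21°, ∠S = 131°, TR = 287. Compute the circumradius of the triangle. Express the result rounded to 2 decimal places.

The third angle is ∠R = 180° − ∠S − ∠T = 28.00°.
Law of sines: RS = TR·sin T/sin S ≈ 136.28.
Law of sines: ST = TR·sin R/sin S ≈ 178.53.
Circumradius = TR/(2 sin S) ≈ 190.14.

190.14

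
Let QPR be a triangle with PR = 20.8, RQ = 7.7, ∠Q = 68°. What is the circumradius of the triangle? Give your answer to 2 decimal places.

11.22

Law of sines: sin P = RQ·sin Q/PR ≈ 0.34324.
Since PR ≥ RQ, only the acute value applies: ∠P ≈ 20.07°.
Then ∠R = 180° − ∠Q − ∠P ≈ 91.93°.
Law of sines gives QP = PR·sin R/sin Q ≈ 22.421.
Circumradius = PR/(2 sin Q) ≈ 11.217.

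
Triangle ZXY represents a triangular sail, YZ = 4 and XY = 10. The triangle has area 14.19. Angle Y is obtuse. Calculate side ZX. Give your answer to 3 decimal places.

13.129

From area = ½·XY·YZ·sin Y, we get sin Y = 2·area/(XY·YZ) ≈ 0.70950.
Taking the obtuse solution, ∠Y ≈ 2.353 rad.
Law of cosines then gives ZX ≈ 13.129.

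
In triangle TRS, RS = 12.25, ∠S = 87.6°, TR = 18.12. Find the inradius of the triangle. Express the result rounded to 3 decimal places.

r ≈ 3.838

Law of sines: sin T = RS·sin S/TR ≈ 0.67546.
Since TR ≥ RS, only the acute value applies: ∠T ≈ 42.49°.
Then ∠R = 180° − ∠S − ∠T ≈ 49.91°.
Law of sines gives ST = TR·sin R/sin S ≈ 13.875.
Area = ½·TR·RS·sin R ≈ 84.908.
Semiperimeter s = (12.25+13.875+18.12)/2 = 22.122.
Inradius = area/s = 84.908/22.122 ≈ 3.8381.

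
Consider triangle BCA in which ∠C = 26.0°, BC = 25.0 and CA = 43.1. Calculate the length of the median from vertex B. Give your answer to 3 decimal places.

By the law of cosines, AB² = BC² + CA² − 2·BC·CA·cos C = 545.71, so AB ≈ 23.36.
Median from B: ½√(2·AB² + 2·BC² − CA²) ≈ 10.998.

m_B ≈ 10.998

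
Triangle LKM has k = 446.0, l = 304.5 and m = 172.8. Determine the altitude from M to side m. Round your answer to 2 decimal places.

Semiperimeter s = (304.5 + 446 + 172.8)/2 = 461.65.
Heron's formula: area = √(461.65·157.15·15.65·288.85) ≈ 18110.
The altitude from M has length 2·area/m ≈ 209.6.

209.60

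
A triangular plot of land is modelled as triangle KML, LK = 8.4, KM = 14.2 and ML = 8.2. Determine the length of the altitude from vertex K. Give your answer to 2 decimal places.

h_K ≈ 7.44

Semiperimeter s = (8.2 + 8.4 + 14.2)/2 = 15.4.
Heron's formula: area = √(15.4·7.2·7·1.2) ≈ 30.519.
The altitude from K has length 2·area/ML ≈ 7.4436.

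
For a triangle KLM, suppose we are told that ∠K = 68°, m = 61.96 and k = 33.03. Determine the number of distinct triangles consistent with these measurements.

0

m·sin K = 61.96·sin(68°) ≈ 57.45.
Since k = 33.03 < 57.45 = m sin K, no triangle exists.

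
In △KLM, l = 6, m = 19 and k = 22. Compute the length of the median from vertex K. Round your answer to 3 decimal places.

8.803

Median from K: ½√(2·l² + 2·m² − k²) ≈ 8.8034.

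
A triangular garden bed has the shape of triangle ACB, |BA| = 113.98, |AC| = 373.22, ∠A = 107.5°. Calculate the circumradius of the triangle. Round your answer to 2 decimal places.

By the law of cosines, |CB|² = |BA|² + |AC|² − 2·|BA|·|AC|·cos A = 1.7787e+05, so |CB| ≈ 421.74.
Area = ½·|BA|·|AC|·sin A ≈ 20285.
Circumradius = |CB|/(2 sin A) ≈ 221.11.

R ≈ 221.11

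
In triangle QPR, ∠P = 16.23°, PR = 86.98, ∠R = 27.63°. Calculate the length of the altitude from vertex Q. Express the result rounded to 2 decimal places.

h_Q ≈ 16.27

The third angle is ∠Q = 180° − ∠P − ∠R = 136.14°.
Law of sines: RQ = PR·sin P/sin Q ≈ 35.085.
Law of sines: QP = PR·sin R/sin Q ≈ 58.216.
Area = ½·PR·RQ·sin R ≈ 707.63.
The altitude from Q has length 2·area/PR ≈ 16.271.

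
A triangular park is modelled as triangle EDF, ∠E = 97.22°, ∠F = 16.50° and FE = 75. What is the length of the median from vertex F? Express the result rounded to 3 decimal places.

The third angle is ∠D = 180° − ∠F − ∠E = 66.28°.
Law of sines: DF = FE·sin E/sin D ≈ 81.271.
Law of sines: ED = FE·sin F/sin D ≈ 23.267.
Median from F: ½√(2·DF² + 2·FE² − ED²) ≈ 77.328.

77.328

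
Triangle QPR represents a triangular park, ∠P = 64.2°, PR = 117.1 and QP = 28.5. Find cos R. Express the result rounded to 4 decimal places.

cos R ≈ 0.9713

By the law of cosines, RQ² = QP² + PR² − 2·QP·PR·cos P = 11620, so RQ ≈ 107.79.
Law of cosines again: cos R = (PR² + RQ² − QP²)/(2·PR·RQ) ≈ 0.97126, so ∠R ≈ 13.77°.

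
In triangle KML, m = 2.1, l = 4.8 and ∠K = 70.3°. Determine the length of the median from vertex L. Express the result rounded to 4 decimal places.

By the law of cosines, k² = m² + l² − 2·m·l·cos K = 20.654, so k ≈ 4.5447.
Median from L: ½√(2·k² + 2·m² − l²) ≈ 2.6023.

2.6023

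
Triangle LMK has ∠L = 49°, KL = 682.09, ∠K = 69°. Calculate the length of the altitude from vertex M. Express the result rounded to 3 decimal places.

h_M ≈ 544.300

The third angle is ∠M = 180° − ∠K − ∠L = 62.00°.
Law of sines: MK = KL·sin L/sin M ≈ 583.02.
Law of sines: LM = KL·sin K/sin M ≈ 721.2.
Area = ½·KL·MK·sin K ≈ 1.8563e+05.
The altitude from M has length 2·area/KL ≈ 544.3.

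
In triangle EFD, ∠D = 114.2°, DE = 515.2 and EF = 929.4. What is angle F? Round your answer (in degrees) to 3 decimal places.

30.373

Law of sines: sin F = DE·sin D/EF ≈ 0.50562.
Since EF ≥ DE, only the acute value applies: ∠F ≈ 30.37°.
Then ∠E = 180° − ∠D − ∠F ≈ 35.43°.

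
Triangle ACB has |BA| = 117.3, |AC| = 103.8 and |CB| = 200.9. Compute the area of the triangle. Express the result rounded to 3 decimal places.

Semiperimeter s = (200.9 + 117.3 + 103.8)/2 = 211.
Heron's formula: area = √(211·10.1·93.7·107.2) ≈ 4626.7.

area ≈ 4626.676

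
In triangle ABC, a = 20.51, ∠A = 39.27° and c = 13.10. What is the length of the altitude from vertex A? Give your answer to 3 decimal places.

Law of sines: sin C = c·sin A/a ≈ 0.40429.
Since a ≥ c, only the acute value applies: ∠C ≈ 23.85°.
Then ∠B = 180° − ∠A − ∠C ≈ 116.88°.
Law of sines gives b = a·sin B/sin A ≈ 28.901.
Area = ½·a·c·sin B ≈ 119.82.
The altitude from A has length 2·area/a ≈ 11.684.

h_A ≈ 11.684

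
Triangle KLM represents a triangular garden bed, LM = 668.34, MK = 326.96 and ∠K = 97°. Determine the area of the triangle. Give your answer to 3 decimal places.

Law of sines: sin L = MK·sin K/LM ≈ 0.48557.
Since LM ≥ MK, only the acute value applies: ∠L ≈ 29.05°.
Then ∠M = 180° − ∠K − ∠L ≈ 53.95°.
Law of sines gives KL = LM·sin M/sin K ≈ 544.42.
Area = ½·LM·MK·sin M ≈ 88338.

area ≈ 88337.824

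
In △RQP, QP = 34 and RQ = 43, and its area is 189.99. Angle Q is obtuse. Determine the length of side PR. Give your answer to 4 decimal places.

76.3447

From area = ½·RQ·QP·sin Q, we get sin Q = 2·area/(RQ·QP) ≈ 0.25990.
Taking the obtuse solution, ∠Q ≈ 164.94°.
Law of cosines then gives PR ≈ 76.345.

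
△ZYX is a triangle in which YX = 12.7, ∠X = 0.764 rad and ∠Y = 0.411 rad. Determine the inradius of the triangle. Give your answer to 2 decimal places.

1.74

The third angle is ∠Z = π − ∠Y − ∠X = 1.967 rad.
Law of sines: XZ = YX·sin Y/sin Z ≈ 5.4991.
Law of sines: ZY = YX·sin X/sin Z ≈ 9.5222.
Area = ½·YX·XZ·sin X ≈ 24.158.
Semiperimeter s = (12.7+5.4991+9.5222)/2 = 13.861.
Inradius = area/s = 24.158/13.861 ≈ 1.7429.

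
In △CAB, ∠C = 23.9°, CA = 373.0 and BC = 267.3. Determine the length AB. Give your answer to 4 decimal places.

168.1391

By the law of cosines, AB² = BC² + CA² − 2·BC·CA·cos C = 28271, so AB ≈ 168.14.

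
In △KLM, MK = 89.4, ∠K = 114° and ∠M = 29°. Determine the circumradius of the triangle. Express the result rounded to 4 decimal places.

R ≈ 74.2753

The third angle is ∠L = 180° − ∠M − ∠K = 37.00°.
Law of sines: LM = MK·sin K/sin L ≈ 135.71.
Law of sines: KL = MK·sin M/sin L ≈ 72.019.
Circumradius = MK/(2 sin L) ≈ 74.275.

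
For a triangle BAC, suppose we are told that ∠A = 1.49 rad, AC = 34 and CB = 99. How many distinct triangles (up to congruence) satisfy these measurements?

1

AC·sin A = 34·sin(1.49 rad) ≈ 33.89.
Since CB ≥ AC, exactly one triangle exists.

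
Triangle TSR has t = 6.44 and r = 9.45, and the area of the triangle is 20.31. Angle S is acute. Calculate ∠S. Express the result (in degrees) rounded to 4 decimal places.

From area = ½·r·t·sin S, we get sin S = 2·area/(r·t) ≈ 0.66746.
Taking the acute solution, ∠S ≈ 41.87°.

∠S ≈ 41.8710°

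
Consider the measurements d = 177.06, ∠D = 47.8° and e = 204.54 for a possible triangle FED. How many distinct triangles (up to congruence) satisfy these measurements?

e·sin D = 204.54·sin(47.8°) ≈ 151.5.
Since e sin D < d < e (151.5 < 177.06 < 204.54), two triangles exist.

2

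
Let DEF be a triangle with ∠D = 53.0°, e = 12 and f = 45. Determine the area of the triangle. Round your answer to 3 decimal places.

Area = ½·e·f·sin D ≈ 215.63.

215.632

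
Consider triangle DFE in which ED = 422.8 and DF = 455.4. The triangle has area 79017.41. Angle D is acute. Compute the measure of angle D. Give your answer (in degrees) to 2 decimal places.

55.16

From area = ½·ED·DF·sin D, we get sin D = 2·area/(ED·DF) ≈ 0.82078.
Taking the acute solution, ∠D ≈ 55.16°.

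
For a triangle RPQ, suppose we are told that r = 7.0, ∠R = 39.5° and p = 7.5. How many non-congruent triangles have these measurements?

p·sin R = 7.5·sin(39.5°) ≈ 4.771.
Since p sin R < r < p (4.771 < 7.0 < 7.5), two triangles exist.

2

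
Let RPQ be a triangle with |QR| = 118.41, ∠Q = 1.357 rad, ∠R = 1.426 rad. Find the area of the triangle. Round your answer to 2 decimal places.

19316.23

The third angle is ∠P = π − ∠Q − ∠R = 0.359 rad.
Law of sines: |PQ| = |QR|·sin R/sin P ≈ 333.86.
Law of sines: |RP| = |QR|·sin Q/sin P ≈ 329.71.
Area = ½·|QR|·|PQ|·sin Q ≈ 19316.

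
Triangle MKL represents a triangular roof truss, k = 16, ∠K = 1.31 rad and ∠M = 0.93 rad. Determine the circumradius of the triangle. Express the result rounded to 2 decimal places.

The third angle is ∠L = π − ∠M − ∠K = 0.902 rad.
Law of sines: m = k·sin M/sin K ≈ 13.275.
Law of sines: l = k·sin L/sin K ≈ 12.988.
Circumradius = k/(2 sin K) ≈ 8.28.

R ≈ 8.28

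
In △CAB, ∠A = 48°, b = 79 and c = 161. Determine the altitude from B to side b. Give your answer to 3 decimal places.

119.646

By the law of cosines, a² = b² + c² − 2·b·c·cos A = 15141, so a ≈ 123.05.
Area = ½·b·c·sin A ≈ 4726.
The altitude from B has length 2·area/b ≈ 119.65.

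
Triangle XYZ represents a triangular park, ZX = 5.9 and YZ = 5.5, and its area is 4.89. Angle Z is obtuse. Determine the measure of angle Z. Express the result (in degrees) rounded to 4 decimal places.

∠Z ≈ 162.4591°

From area = ½·YZ·ZX·sin Z, we get sin Z = 2·area/(YZ·ZX) ≈ 0.30139.
Taking the obtuse solution, ∠Z ≈ 162.46°.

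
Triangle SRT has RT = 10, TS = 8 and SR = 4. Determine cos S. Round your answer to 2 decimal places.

By the law of cosines, cos S = (TS² + SR² − RT²) / (2·TS·SR) ≈ -0.31250, so ∠S ≈ 108.21°.

cos S ≈ -0.31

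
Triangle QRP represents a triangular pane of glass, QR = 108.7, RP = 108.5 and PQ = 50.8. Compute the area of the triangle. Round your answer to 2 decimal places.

Semiperimeter s = (108.5 + 50.8 + 108.7)/2 = 134.
Heron's formula: area = √(134·25.5·83.2·25.3) ≈ 2681.9.

area ≈ 2681.91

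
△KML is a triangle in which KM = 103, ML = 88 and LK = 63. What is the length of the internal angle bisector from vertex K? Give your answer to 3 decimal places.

68.304

By the law of cosines, cos K = (LK² + KM² − ML²) / (2·LK·KM) ≈ 0.52658, so ∠K ≈ 58.23°.
The bisector from K has length 2·LK·KM·cos(∠K/2)/(LK+KM) ≈ 68.304.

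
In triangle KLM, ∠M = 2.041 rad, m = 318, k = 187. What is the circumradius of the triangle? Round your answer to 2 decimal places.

Law of sines: sin K = k·sin M/m ≈ 0.52423.
Since m ≥ k, only the acute value applies: ∠K ≈ 0.552 rad.
Then ∠L = π − ∠M − ∠K ≈ 0.549 rad.
Law of sines gives l = m·sin L/sin M ≈ 186.08.
Circumradius = m/(2 sin M) ≈ 178.36.

178.36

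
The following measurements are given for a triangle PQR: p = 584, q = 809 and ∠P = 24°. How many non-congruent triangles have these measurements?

q·sin P = 809·sin(24°) ≈ 329.
Since q sin P < p < q (329 < 584 < 809), two triangles exist.

2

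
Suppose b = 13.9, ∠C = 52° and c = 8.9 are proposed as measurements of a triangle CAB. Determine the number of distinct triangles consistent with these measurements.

0

b·sin C = 13.9·sin(52°) ≈ 10.95.
Since c = 8.9 < 10.95 = b sin C, no triangle exists.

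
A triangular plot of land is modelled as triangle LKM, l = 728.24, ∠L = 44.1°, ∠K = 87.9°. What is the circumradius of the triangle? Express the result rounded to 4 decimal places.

The third angle is ∠M = 180° − ∠L − ∠K = 48.00°.
Law of sines: k = l·sin K/sin L ≈ 1045.8.
Law of sines: m = l·sin M/sin L ≈ 777.67.
Circumradius = l/(2 sin L) ≈ 523.23.

523.2265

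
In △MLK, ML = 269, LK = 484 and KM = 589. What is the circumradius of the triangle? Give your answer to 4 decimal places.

By the law of cosines, cos M = (KM² + ML² − LK²) / (2·KM·ML) ≈ 0.58390, so ∠M ≈ 54.27°.
Circumradius = LK/(2 sin M) ≈ 298.09.

R ≈ 298.0924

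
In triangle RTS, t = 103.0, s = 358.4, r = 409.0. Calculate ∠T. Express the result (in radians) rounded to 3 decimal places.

∠T ≈ 0.235 rad

By the law of cosines, cos T = (s² + r² − t²) / (2·s·r) ≈ 0.97255, so ∠T ≈ 0.235 rad.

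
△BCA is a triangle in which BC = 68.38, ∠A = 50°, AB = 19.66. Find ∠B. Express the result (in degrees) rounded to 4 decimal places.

∠B ≈ 117.2765°

Law of sines: sin C = AB·sin A/BC ≈ 0.22025.
Since BC ≥ AB, only the acute value applies: ∠C ≈ 12.72°.
Then ∠B = 180° − ∠A − ∠C ≈ 117.28°.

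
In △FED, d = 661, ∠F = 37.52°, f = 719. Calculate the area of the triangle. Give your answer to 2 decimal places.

225440.95

Law of sines: sin D = d·sin F/f ≈ 0.55991.
Since f ≥ d, only the acute value applies: ∠D ≈ 34.05°.
Then ∠E = 180° − ∠F − ∠D ≈ 108.43°.
Law of sines gives e = f·sin E/sin F ≈ 1120.
Area = ½·f·d·sin E ≈ 2.2544e+05.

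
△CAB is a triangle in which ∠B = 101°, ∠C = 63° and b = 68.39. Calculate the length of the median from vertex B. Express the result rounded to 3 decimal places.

The third angle is ∠A = 180° − ∠B − ∠C = 16.00°.
Law of sines: c = b·sin C/sin B ≈ 62.076.
Law of sines: a = b·sin A/sin B ≈ 19.204.
Median from B: ½√(2·c² + 2·a² − b²) ≈ 30.689.

30.689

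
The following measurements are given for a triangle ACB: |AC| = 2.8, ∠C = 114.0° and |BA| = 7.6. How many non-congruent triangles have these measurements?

|AC|·sin C = 2.8·sin(114.0°) ≈ 2.558.
Since ∠C is not acute, a triangle exists only if |BA| > |AC|; here |BA| > |AC|, so there is exactly one triangle.

1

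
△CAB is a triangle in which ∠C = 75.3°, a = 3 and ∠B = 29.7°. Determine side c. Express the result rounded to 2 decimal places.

3.00

The third angle is ∠A = 180° − ∠B − ∠C = 75.00°.
Law of sines: c = a·sin C/sin A ≈ 3.0042.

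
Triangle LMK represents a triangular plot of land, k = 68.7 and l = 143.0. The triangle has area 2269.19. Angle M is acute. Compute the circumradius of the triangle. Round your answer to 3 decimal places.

95.238

From area = ½·k·l·sin M, we get sin M = 2·area/(k·l) ≈ 0.46196.
Taking the acute solution, ∠M ≈ 27.51°.
Law of cosines then gives m ≈ 87.993.
Circumradius = m/(2 sin M) ≈ 95.238.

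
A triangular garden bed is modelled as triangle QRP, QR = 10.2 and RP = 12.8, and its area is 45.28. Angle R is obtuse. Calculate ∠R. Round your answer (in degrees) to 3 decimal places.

136.082

From area = ½·QR·RP·sin R, we get sin R = 2·area/(QR·RP) ≈ 0.69363.
Taking the obtuse solution, ∠R ≈ 136.08°.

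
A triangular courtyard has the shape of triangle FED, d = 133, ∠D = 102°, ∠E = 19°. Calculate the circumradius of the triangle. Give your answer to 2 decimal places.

67.99

The third angle is ∠F = 180° − ∠E − ∠D = 59.00°.
Law of sines: f = d·sin F/sin D ≈ 116.55.
Law of sines: e = d·sin E/sin D ≈ 44.268.
Circumradius = d/(2 sin D) ≈ 67.986.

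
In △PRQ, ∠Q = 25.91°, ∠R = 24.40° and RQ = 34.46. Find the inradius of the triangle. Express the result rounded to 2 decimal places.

The third angle is ∠P = 180° − ∠R − ∠Q = 129.69°.
Law of sines: QP = RQ·sin R/sin P ≈ 18.5.
Law of sines: PR = RQ·sin Q/sin P ≈ 19.568.
Area = ½·RQ·QP·sin Q ≈ 139.28.
Semiperimeter s = (34.46+18.5+19.568)/2 = 36.264.
Inradius = area/s = 139.28/36.264 ≈ 3.8407.

r ≈ 3.84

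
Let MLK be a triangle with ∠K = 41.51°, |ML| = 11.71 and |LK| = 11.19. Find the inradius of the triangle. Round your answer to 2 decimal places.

Law of sines: sin M = |LK|·sin K/|ML| ≈ 0.63332.
Since |ML| ≥ |LK|, only the acute value applies: ∠M ≈ 39.30°.
Then ∠L = 180° − ∠K − ∠M ≈ 99.19°.
Law of sines gives |KM| = |ML|·sin L/sin K ≈ 17.442.
Area = ½·|ML|·|LK|·sin L ≈ 64.676.
Semiperimeter s = (11.19+17.442+11.71)/2 = 20.171.
Inradius = area/s = 64.676/20.171 ≈ 3.2064.

3.21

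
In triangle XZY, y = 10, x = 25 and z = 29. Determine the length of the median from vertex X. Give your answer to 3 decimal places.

m_X ≈ 17.727

Median from X: ½√(2·z² + 2·y² − x²) ≈ 17.727.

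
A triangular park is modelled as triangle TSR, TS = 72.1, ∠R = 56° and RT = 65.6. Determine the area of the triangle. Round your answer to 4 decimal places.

Law of sines: sin S = RT·sin R/TS ≈ 0.75430.
Since TS ≥ RT, only the acute value applies: ∠S ≈ 48.96°.
Then ∠T = 180° − ∠R − ∠S ≈ 75.04°.
Law of sines gives SR = TS·sin T/sin R ≈ 84.019.
Area = ½·TS·RT·sin T ≈ 2284.7.

area ≈ 2284.6823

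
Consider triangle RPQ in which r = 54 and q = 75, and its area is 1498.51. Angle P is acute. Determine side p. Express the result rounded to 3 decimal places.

From area = ½·q·r·sin P, we get sin P = 2·area/(q·r) ≈ 0.74000.
Taking the acute solution, ∠P ≈ 47.73°.
Law of cosines then gives p ≈ 55.614.

55.614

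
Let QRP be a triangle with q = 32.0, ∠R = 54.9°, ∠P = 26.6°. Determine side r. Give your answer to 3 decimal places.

26.472

The third angle is ∠Q = 180° − ∠R − ∠P = 98.50°.
Law of sines: r = q·sin R/sin Q ≈ 26.472.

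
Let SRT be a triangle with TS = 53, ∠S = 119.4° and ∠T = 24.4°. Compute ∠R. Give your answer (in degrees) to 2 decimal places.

The third angle is ∠R = 180° − ∠T − ∠S = 36.20°.

36.20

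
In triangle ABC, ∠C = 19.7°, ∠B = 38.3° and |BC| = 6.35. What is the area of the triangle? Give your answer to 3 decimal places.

area ≈ 4.967

The third angle is ∠A = 180° − ∠B − ∠C = 122.00°.
Law of sines: |CA| = |BC|·sin B/sin A ≈ 4.6408.
Law of sines: |AB| = |BC|·sin C/sin A ≈ 2.5241.
Area = ½·|BC|·|CA|·sin C ≈ 4.9669.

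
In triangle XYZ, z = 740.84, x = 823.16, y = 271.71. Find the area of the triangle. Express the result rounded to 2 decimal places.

Semiperimeter s = (823.16 + 271.71 + 740.84)/2 = 917.86.
Heron's formula: area = √(917.86·94.695·646.14·177.01) ≈ 99706.

99705.84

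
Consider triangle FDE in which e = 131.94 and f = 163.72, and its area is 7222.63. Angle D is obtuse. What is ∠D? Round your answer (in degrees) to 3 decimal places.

∠D ≈ 138.031°

From area = ½·e·f·sin D, we get sin D = 2·area/(e·f) ≈ 0.66872.
Taking the obtuse solution, ∠D ≈ 138.03°.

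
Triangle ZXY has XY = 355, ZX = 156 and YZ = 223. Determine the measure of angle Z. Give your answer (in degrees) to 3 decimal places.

By the law of cosines, cos Z = (YZ² + ZX² − XY²) / (2·YZ·ZX) ≈ -0.74681, so ∠Z ≈ 138.31°.

138.315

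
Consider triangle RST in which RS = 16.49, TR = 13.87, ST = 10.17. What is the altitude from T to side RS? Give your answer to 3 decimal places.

8.523

Semiperimeter s = (10.17 + 13.87 + 16.49)/2 = 20.265.
Heron's formula: area = √(20.265·10.095·6.395·3.775) ≈ 70.276.
The altitude from T has length 2·area/RS ≈ 8.5234.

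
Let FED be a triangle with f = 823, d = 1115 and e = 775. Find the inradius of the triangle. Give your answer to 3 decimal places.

Semiperimeter s = (823 + 775 + 1115)/2 = 1356.5.
Heron's formula: area = √(1356.5·533.5·581.5·241.5) ≈ 3.1879e+05.
Inradius = area/s = 3.1879e+05/1356.5 ≈ 235.01.

r ≈ 235.012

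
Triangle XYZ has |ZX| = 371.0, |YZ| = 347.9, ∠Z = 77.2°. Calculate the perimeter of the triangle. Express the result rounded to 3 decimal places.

By the law of cosines, |XY|² = |YZ|² + |ZX|² − 2·|YZ|·|ZX|·cos Z = 2.0148e+05, so |XY| ≈ 448.87.
Semiperimeter s = (347.9+371+448.87)/2 = 583.89.
Perimeter = 347.9 + 371 + 448.87 = 1167.8.

1167.770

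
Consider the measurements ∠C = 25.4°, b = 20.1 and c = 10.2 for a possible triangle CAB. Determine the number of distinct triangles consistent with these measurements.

b·sin C = 20.1·sin(25.4°) ≈ 8.622.
Since b sin C < c < b (8.622 < 10.2 < 20.1), two triangles exist.

2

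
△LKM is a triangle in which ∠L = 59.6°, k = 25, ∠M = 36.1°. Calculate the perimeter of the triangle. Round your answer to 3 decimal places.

perimeter ≈ 61.473

The third angle is ∠K = 180° − ∠M − ∠L = 84.30°.
Law of sines: l = k·sin L/sin K ≈ 21.67.
Law of sines: m = k·sin M/sin K ≈ 14.803.
Semiperimeter s = (21.67+25+14.803)/2 = 30.737.
Perimeter = 21.67 + 25 + 14.803 = 61.473.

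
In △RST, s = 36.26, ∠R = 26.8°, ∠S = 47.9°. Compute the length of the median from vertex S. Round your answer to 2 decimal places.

32.02

The third angle is ∠T = 180° − ∠R − ∠S = 105.30°.
Law of sines: r = s·sin R/sin S ≈ 22.034.
Law of sines: t = s·sin T/sin S ≈ 47.137.
Median from S: ½√(2·t² + 2·r² − s²) ≈ 32.016.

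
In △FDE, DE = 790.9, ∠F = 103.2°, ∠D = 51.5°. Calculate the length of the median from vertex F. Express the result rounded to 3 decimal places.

The third angle is ∠E = 180° − ∠F − ∠D = 25.30°.
Law of sines: EF = DE·sin D/sin F ≈ 635.76.
Law of sines: FD = DE·sin E/sin F ≈ 347.17.
Median from F: ½√(2·EF² + 2·FD² − DE²) ≈ 325.55.

325.545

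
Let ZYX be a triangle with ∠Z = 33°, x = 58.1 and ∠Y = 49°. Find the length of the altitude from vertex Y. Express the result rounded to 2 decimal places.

31.64

The third angle is ∠X = 180° − ∠Z − ∠Y = 98.00°.
Law of sines: z = x·sin Z/sin X ≈ 31.955.
Law of sines: y = x·sin Y/sin X ≈ 44.28.
Area = ½·x·z·sin Y ≈ 700.58.
The altitude from Y has length 2·area/y ≈ 31.644.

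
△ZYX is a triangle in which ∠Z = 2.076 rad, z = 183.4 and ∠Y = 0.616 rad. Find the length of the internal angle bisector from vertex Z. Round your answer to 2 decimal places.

The third angle is ∠X = π − ∠Z − ∠Y = 0.450 rad.
Law of sines: y = z·sin Y/sin Z ≈ 121.09.
Law of sines: x = z·sin X/sin Z ≈ 91.084.
The bisector from Z has length 2·y·x·cos(∠Z/2)/(y+x) ≈ 52.809.

t_Z ≈ 52.81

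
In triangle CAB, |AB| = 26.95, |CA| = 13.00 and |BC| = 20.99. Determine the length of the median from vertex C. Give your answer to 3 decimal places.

Median from C: ½√(2·|BC|² + 2·|CA|² − |AB|²) ≈ 11.1.

m_C ≈ 11.100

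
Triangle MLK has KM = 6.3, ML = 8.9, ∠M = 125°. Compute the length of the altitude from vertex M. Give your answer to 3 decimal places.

3.393

By the law of cosines, LK² = KM² + ML² − 2·KM·ML·cos M = 183.22, so LK ≈ 13.536.
Area = ½·KM·ML·sin M ≈ 22.965.
The altitude from M has length 2·area/LK ≈ 3.3932.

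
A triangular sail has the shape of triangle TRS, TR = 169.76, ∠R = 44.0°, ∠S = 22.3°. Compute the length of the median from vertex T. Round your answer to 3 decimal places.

144.038

The third angle is ∠T = 180° − ∠R − ∠S = 113.70°.
Law of sines: RS = TR·sin T/sin S ≈ 409.65.
Law of sines: ST = TR·sin R/sin S ≈ 310.77.
Median from T: ½√(2·ST² + 2·TR² − RS²) ≈ 144.04.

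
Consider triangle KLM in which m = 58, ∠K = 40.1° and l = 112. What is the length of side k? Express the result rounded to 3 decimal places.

By the law of cosines, k² = l² + m² − 2·l·m·cos K = 5970.1, so k ≈ 77.267.

77.267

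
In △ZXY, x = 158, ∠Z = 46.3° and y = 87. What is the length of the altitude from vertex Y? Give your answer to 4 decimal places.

114.2288

By the law of cosines, z² = x² + y² − 2·x·y·cos Z = 13539, so z ≈ 116.36.
Area = ½·x·y·sin Z ≈ 4969.
The altitude from Y has length 2·area/y ≈ 114.23.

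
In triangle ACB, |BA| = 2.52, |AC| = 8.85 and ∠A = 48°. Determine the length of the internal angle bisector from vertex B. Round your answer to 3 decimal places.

By the law of cosines, |CB|² = |BA|² + |AC|² − 2·|BA|·|AC|·cos A = 54.827, so |CB| ≈ 7.4045.
Law of cosines again: cos B = (|CB|² + |BA|² − |AC|²)/(2·|CB|·|BA|) ≈ -0.45942, so ∠B ≈ 117.35°.
The bisector from B has length 2·|CB|·|BA|·cos(∠B/2)/(|CB|+|BA|) ≈ 1.9549.

1.955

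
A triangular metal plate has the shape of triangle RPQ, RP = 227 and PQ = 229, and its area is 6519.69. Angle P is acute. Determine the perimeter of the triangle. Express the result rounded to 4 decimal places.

From area = ½·RP·PQ·sin P, we get sin P = 2·area/(RP·PQ) ≈ 0.25084.
Taking the acute solution, ∠P ≈ 14.53°.
Law of cosines then gives QR ≈ 57.688.
Perimeter = 229 + 57.688 + 227 = 513.69.

perimeter ≈ 513.6882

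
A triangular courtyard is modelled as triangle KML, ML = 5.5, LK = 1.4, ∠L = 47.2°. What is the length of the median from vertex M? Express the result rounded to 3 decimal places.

By the law of cosines, KM² = ML² + LK² − 2·ML·LK·cos L = 21.747, so KM ≈ 4.6633.
Median from M: ½√(2·KM² + 2·ML² − LK²) ≈ 5.0506.

m_M ≈ 5.051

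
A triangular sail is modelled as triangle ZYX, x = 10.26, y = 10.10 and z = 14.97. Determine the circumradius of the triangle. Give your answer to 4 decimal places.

By the law of cosines, cos Z = (y² + x² − z²) / (2·y·x) ≈ -0.08117, so ∠Z ≈ 94.66°.
Circumradius = z/(2 sin Z) ≈ 7.5098.

7.5098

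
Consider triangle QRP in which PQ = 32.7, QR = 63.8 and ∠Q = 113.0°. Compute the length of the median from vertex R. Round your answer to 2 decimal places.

By the law of cosines, RP² = PQ² + QR² − 2·PQ·QR·cos Q = 6770.1, so RP ≈ 82.28.
Median from R: ½√(2·QR² + 2·RP² − PQ²) ≈ 71.784.

71.78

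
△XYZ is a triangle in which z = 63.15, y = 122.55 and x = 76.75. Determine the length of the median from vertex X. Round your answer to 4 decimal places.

Median from X: ½√(2·y² + 2·z² − x²) ≈ 89.613.

m_X ≈ 89.6135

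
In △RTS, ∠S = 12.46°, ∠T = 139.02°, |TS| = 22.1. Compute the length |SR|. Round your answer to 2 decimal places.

The third angle is ∠R = 180° − ∠T − ∠S = 28.52°.
Law of sines: |SR| = |TS|·sin T/sin R ≈ 30.354.

30.35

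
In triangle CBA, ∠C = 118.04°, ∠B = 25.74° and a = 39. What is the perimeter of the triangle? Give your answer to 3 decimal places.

125.919

The third angle is ∠A = 180° − ∠C − ∠B = 36.22°.
Law of sines: c = a·sin C/sin A ≈ 58.255.
Law of sines: b = a·sin B/sin A ≈ 28.664.
Semiperimeter s = (58.255+28.664+39)/2 = 62.96.
Perimeter = 58.255 + 28.664 + 39 = 125.92.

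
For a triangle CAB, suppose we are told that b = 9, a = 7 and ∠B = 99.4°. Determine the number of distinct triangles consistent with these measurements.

a·sin B = 7·sin(99.4°) ≈ 6.906.
Since ∠B is not acute, a triangle exists only if b > a; here b > a, so there is exactly one triangle.

1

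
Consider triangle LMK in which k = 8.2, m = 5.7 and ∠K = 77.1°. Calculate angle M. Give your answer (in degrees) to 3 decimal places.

Law of sines: sin M = m·sin K/k ≈ 0.67758.
Since k ≥ m, only the acute value applies: ∠M ≈ 42.65°.
Then ∠L = 180° − ∠K − ∠M ≈ 60.25°.

∠M ≈ 42.655°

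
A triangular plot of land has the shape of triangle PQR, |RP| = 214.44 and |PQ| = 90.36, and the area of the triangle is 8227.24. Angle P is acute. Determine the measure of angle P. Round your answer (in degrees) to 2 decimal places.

From area = ½·|RP|·|PQ|·sin P, we get sin P = 2·area/(|RP|·|PQ|) ≈ 0.84918.
Taking the acute solution, ∠P ≈ 58.12°.

58.12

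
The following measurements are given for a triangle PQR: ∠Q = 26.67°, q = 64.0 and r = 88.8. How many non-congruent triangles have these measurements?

r·sin Q = 88.8·sin(26.67°) ≈ 39.86.
Since r sin Q < q < r (39.86 < 64.0 < 88.8), two triangles exist.

2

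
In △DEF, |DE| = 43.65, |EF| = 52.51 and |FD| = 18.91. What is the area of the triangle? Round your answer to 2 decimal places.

Semiperimeter s = (52.51 + 18.91 + 43.65)/2 = 57.535.
Heron's formula: area = √(57.535·5.025·38.625·13.885) ≈ 393.77.

393.77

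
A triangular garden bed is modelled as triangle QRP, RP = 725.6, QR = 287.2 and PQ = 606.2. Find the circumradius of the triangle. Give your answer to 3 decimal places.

By the law of cosines, cos Q = (PQ² + QR² − RP²) / (2·PQ·QR) ≈ -0.21980, so ∠Q ≈ 102.70°.
Circumradius = RP/(2 sin Q) ≈ 371.89.

371.894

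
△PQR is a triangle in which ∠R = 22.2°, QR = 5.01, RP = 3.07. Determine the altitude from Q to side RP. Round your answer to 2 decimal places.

By the law of cosines, PQ² = QR² + RP² − 2·QR·RP·cos R = 6.0439, so PQ ≈ 2.4584.
Area = ½·QR·RP·sin R ≈ 2.9057.
The altitude from Q has length 2·area/RP ≈ 1.893.

1.89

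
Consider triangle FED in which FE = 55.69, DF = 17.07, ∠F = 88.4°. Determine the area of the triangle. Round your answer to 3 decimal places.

Area = ½·DF·FE·sin F ≈ 475.13.

area ≈ 475.129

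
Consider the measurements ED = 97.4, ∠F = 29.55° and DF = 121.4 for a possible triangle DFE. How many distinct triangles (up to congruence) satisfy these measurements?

DF·sin F = 121.4·sin(29.55°) ≈ 59.87.
Since DF sin F < ED < DF (59.87 < 97.4 < 121.4), two triangles exist.

2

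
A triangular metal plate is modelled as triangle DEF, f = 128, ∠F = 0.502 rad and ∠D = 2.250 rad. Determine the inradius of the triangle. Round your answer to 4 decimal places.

The third angle is ∠E = π − ∠F − ∠D = 0.390 rad.
Law of sines: d = f·sin D/sin F ≈ 206.98.
Law of sines: e = f·sin E/sin F ≈ 101.03.
Area = ½·f·d·sin E ≈ 5031.2.
Semiperimeter s = (206.98+101.03+128)/2 = 218.01.
Inradius = area/s = 5031.2/218.01 ≈ 23.078.

23.0782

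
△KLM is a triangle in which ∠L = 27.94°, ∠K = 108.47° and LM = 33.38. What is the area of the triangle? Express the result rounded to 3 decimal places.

area ≈ 189.755

The third angle is ∠M = 180° − ∠K − ∠L = 43.59°.
Law of sines: MK = LM·sin L/sin K ≈ 16.489.
Law of sines: KL = LM·sin M/sin K ≈ 24.265.
Area = ½·LM·MK·sin M ≈ 189.75.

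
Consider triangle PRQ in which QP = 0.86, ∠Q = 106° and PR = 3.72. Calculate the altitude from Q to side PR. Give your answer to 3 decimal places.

Law of sines: sin R = QP·sin Q/PR ≈ 0.22223.
Since PR ≥ QP, only the acute value applies: ∠R ≈ 12.84°.
Then ∠P = 180° − ∠Q − ∠R ≈ 61.16°.
Law of sines gives RQ = PR·sin P/sin Q ≈ 3.3899.
Area = ½·PR·QP·sin P ≈ 1.4012.
The altitude from Q has length 2·area/PR ≈ 0.75334.

0.753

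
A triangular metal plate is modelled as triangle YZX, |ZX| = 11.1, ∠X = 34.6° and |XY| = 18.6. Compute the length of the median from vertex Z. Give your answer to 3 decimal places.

6.305

By the law of cosines, |YZ|² = |ZX|² + |XY|² − 2·|ZX|·|XY|·cos X = 129.28, so |YZ| ≈ 11.37.
Median from Z: ½√(2·|YZ|² + 2·|ZX|² − |XY|²) ≈ 6.3052.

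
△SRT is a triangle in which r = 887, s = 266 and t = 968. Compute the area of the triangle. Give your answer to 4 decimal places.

Semiperimeter p = (266 + 887 + 968)/2 = 1060.5.
Heron's formula: area = √(1060.5·794.5·173.5·92.5) ≈ 1.1628e+05.

area ≈ 116284.7847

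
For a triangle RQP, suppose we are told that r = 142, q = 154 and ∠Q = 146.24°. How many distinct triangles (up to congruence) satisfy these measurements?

r·sin Q = 142·sin(146.24°) ≈ 78.91.
Since ∠Q is not acute, a triangle exists only if q > r; here q > r, so there is exactly one triangle.

1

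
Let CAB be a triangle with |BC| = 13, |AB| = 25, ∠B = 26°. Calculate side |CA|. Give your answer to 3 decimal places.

14.484

By the law of cosines, |CA|² = |AB|² + |BC|² − 2·|AB|·|BC|·cos B = 209.78, so |CA| ≈ 14.484.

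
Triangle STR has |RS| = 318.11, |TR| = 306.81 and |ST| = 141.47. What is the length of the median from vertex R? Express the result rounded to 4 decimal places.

304.4006

Median from R: ½√(2·|TR|² + 2·|RS|² − |ST|²) ≈ 304.4.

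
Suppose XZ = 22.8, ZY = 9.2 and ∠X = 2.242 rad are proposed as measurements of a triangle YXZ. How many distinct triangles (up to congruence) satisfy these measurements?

0

XZ·sin X = 22.8·sin(2.242 rad) ≈ 17.85.
Since ∠X is not acute, a triangle exists only if ZY > XZ; here ZY ≤ XZ, so there is no triangle.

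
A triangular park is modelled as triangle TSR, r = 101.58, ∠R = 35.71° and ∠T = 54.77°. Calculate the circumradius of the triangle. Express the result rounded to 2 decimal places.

The third angle is ∠S = 180° − ∠R − ∠T = 89.52°.
Law of sines: t = r·sin T/sin R ≈ 142.16.
Law of sines: s = r·sin S/sin R ≈ 174.03.
Circumradius = r/(2 sin R) ≈ 87.016.

87.02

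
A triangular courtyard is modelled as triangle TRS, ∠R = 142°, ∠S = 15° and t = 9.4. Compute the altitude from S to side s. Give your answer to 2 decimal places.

h_S ≈ 5.79

The third angle is ∠T = 180° − ∠R − ∠S = 23.00°.
Law of sines: r = t·sin R/sin T ≈ 14.811.
Law of sines: s = t·sin S/sin T ≈ 6.2265.
Area = ½·t·r·sin S ≈ 18.017.
The altitude from S has length 2·area/s ≈ 5.7872.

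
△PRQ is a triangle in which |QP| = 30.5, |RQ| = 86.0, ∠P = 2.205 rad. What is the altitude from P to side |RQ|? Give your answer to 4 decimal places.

h_P ≈ 18.3821

Law of sines: sin R = |QP|·sin P/|RQ| ≈ 0.28569.
Since |RQ| ≥ |QP|, only the acute value applies: ∠R ≈ 0.290 rad.
Then ∠Q = π − ∠P − ∠R ≈ 0.647 rad.
Law of sines gives |PR| = |RQ|·sin Q/sin P ≈ 64.343.
Area = ½·|RQ|·|QP|·sin Q ≈ 790.43.
The altitude from P has length 2·area/|RQ| ≈ 18.382.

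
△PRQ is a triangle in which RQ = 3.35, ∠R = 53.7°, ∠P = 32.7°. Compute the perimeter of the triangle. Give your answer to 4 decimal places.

perimeter ≈ 14.5362

The third angle is ∠Q = 180° − ∠P − ∠R = 93.60°.
Law of sines: QP = RQ·sin R/sin P ≈ 4.9975.
Law of sines: PR = RQ·sin Q/sin P ≈ 6.1887.
Semiperimeter s = (3.35+4.9975+6.1887)/2 = 7.2681.
Perimeter = 3.35 + 4.9975 + 6.1887 = 14.536.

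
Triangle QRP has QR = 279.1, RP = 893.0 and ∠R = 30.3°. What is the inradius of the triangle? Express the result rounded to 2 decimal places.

r ≈ 68.37

By the law of cosines, PQ² = QR² + RP² − 2·QR·RP·cos R = 4.4497e+05, so PQ ≈ 667.06.
Area = ½·QR·RP·sin R ≈ 62873.
Semiperimeter s = (893+667.06+279.1)/2 = 919.58.
Inradius = area/s = 62873/919.58 ≈ 68.372.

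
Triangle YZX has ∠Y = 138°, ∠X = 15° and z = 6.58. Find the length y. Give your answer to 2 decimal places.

The third angle is ∠Z = 180° − ∠X − ∠Y = 27.00°.
Law of sines: y = z·sin Y/sin Z ≈ 9.6982.

9.70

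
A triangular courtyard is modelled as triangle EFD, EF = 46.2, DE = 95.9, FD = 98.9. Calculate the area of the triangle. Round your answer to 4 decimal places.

area ≈ 2181.1341

Semiperimeter s = (98.9 + 95.9 + 46.2)/2 = 120.5.
Heron's formula: area = √(120.5·21.6·24.6·74.3) ≈ 2181.1.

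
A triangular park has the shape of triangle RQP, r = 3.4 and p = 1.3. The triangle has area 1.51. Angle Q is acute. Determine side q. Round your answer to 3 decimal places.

2.607

From area = ½·p·r·sin Q, we get sin Q = 2·area/(p·r) ≈ 0.68326.
Taking the acute solution, ∠Q ≈ 0.752 rad.
Law of cosines then gives q ≈ 2.6068.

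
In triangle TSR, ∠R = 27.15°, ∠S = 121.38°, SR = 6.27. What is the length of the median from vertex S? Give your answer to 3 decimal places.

The third angle is ∠T = 180° − ∠S − ∠R = 31.47°.
Law of sines: RT = SR·sin S/sin T ≈ 10.254.
Law of sines: TS = SR·sin R/sin T ≈ 5.4806.
Median from S: ½√(2·TS² + 2·SR² − RT²) ≈ 2.8967.

m_S ≈ 2.897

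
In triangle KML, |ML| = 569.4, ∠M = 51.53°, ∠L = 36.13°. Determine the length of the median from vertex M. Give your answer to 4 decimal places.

410.8423

The third angle is ∠K = 180° − ∠M − ∠L = 92.34°.
Law of sines: |LK| = |ML|·sin M/sin K ≈ 446.17.
Law of sines: |KM| = |ML|·sin L/sin K ≈ 336.01.
Median from M: ½√(2·|KM|² + 2·|ML|² − |LK|²) ≈ 410.84.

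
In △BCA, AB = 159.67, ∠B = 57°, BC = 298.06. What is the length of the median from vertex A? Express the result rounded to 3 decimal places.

147.595

By the law of cosines, CA² = AB² + BC² − 2·AB·BC·cos B = 62494, so CA ≈ 249.99.
Median from A: ½√(2·CA² + 2·AB² − BC²) ≈ 147.6.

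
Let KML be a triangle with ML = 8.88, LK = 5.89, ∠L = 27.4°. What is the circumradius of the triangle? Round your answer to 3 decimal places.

By the law of cosines, KM² = ML² + LK² − 2·ML·LK·cos L = 20.675, so KM ≈ 4.547.
Area = ½·ML·LK·sin L ≈ 12.035.
Circumradius = KM/(2 sin L) ≈ 4.9403.

R ≈ 4.940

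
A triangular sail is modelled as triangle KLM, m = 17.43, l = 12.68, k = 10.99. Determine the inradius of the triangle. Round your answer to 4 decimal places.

Semiperimeter s = (10.99 + 12.68 + 17.43)/2 = 20.55.
Heron's formula: area = √(20.55·9.56·7.87·3.12) ≈ 69.454.
Inradius = area/s = 69.454/20.55 ≈ 3.3798.

r ≈ 3.3798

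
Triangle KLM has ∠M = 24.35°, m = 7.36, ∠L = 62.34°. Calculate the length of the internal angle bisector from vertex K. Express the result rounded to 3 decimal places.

The third angle is ∠K = 180° − ∠L − ∠M = 93.31°.
Law of sines: k = m·sin K/sin M ≈ 17.821.
Law of sines: l = m·sin L/sin M ≈ 15.811.
The bisector from K has length 2·l·m·cos(∠K/2)/(l+m) ≈ 6.8943.

6.894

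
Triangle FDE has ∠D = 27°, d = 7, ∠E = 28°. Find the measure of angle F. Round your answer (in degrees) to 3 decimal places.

125.000

The third angle is ∠F = 180° − ∠D − ∠E = 125.00°.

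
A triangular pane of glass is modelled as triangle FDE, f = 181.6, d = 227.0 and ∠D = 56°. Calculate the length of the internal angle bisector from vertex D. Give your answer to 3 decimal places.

t_D ≈ 192.140

Law of sines: sin F = f·sin D/d ≈ 0.66323.
Since d ≥ f, only the acute value applies: ∠F ≈ 41.55°.
Then ∠E = 180° − ∠D − ∠F ≈ 82.45°.
Law of sines gives e = d·sin E/sin D ≈ 271.44.
The bisector from D has length 2·e·f·cos(∠D/2)/(e+f) ≈ 192.14.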